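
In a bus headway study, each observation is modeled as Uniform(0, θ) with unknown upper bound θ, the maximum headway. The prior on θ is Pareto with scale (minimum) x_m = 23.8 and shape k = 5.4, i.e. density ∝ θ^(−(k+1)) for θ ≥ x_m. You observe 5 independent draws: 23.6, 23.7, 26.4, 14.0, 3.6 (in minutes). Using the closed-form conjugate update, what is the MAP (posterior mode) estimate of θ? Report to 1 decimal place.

26.4

A Pareto(scale x_m, shape k) prior on the upper bound θ of Uniform(0, θ) is conjugate: posterior is Pareto(max(x_m, max xᵢ), k + n).
Sample maximum = 26.4; prior scale x_m = 23.8 → posterior scale = max = 26.4.
Posterior shape = 5.4 + 5 = 10.4.
The Pareto density is decreasing on [x_m, ∞), so the mode is x_m = 26.4.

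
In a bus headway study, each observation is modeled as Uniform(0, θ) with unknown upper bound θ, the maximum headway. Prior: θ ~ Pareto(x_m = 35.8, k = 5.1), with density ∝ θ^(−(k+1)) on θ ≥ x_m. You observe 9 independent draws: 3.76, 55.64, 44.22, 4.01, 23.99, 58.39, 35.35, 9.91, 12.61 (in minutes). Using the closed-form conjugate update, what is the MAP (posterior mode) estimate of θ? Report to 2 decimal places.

A Pareto(scale x_m, shape k) prior on the upper bound θ of Uniform(0, θ) is conjugate: posterior is Pareto(max(x_m, max xᵢ), k + n).
Sample maximum = 58.39; prior scale x_m = 35.8 → posterior scale = max = 58.39.
Posterior shape = 5.1 + 9 = 14.1.
The Pareto density is decreasing on [x_m, ∞), so the mode is x_m = 58.39.

58.39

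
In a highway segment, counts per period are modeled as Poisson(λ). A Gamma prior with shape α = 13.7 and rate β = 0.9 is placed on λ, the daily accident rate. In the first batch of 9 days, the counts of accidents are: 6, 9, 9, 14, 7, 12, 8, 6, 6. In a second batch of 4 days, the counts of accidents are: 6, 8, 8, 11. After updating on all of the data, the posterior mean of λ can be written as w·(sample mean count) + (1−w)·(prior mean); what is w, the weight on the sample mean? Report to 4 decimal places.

0.9353

With a Gamma(shape α, rate β) prior, the Poisson likelihood is conjugate: the posterior is Gamma(α + ΣXᵢ, β + n).
Total number of days: n = 9 + 4 = 13.
Posterior mean = (α₀+S)/(β₀+n) = [n/(β₀+n)]·(S/n) + [β₀/(β₀+n)]·(α₀/β₀), so only n and β₀ enter the weight.
Weight on data w = n/(β₀+n) = 13/(0.9+13) = 13/13.9 = 0.9353.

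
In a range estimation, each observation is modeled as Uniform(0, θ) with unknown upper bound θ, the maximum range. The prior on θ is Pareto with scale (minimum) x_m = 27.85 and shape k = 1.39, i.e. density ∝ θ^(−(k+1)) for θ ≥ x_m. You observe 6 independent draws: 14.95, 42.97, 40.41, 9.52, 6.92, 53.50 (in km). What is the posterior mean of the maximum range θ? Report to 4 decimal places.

61.8725

A Pareto(scale x_m, shape k) prior on the upper bound θ of Uniform(0, θ) is conjugate: posterior is Pareto(max(x_m, max xᵢ), k + n).
Sample maximum = 53.50; prior scale x_m = 27.85 → posterior scale = max = 53.50.
Posterior shape = 1.39 + 6 = 7.39.
E[θ|data] = k·x_m/(k−1) = 7.39·53.50/6.39 = 61.8725.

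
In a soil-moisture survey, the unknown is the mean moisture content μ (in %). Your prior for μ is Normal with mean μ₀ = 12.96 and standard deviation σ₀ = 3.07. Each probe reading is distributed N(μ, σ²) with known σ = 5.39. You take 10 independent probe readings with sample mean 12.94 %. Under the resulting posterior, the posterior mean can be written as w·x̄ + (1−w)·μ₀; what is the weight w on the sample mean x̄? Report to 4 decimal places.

For Normal data with known variance σ², a Normal(μ₀, σ₀²) prior on μ is conjugate. Posterior precision = 1/σ₀² + n/σ²; posterior mean is the precision-weighted average of μ₀ and x̄.
σ₀² = 3.07² = 9.4249, σ² = 5.39² = 29.0521. Prior precision 1/σ₀² = 1/9.4249; data precision n/σ² = 10/29.0521.
w = (n/σ²)/(1/σ₀² + n/σ²) = n·σ₀²/(σ² + n·σ₀²) = 10·9.4249/(29.0521 + 10·9.4249) = 94.249/123.3011 = 0.7644.

0.7644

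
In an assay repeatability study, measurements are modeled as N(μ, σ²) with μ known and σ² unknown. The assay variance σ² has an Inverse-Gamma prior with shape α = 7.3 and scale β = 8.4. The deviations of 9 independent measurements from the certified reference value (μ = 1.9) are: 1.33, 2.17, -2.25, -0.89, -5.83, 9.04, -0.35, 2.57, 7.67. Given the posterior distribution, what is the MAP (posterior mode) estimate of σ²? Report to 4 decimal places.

With known mean μ and an Inverse-Gamma(α, β) prior on σ², the Normal likelihood is conjugate: posterior is Inv-Gamma(α + n/2, β + Σ(xᵢ−μ)²/2).
Σ(xᵢ−μ)² = (1.33)² + (2.17)² + (-2.25)² + (-0.89)² + (-5.83)² + (9.04)² + (-0.35)² + (2.57)² + (7.67)² = 193.5992.
Posterior: Inv-Gamma(7.3 + 9/2, 8.4 + 193.5992/2) = Inv-Gamma(11.80, 105.19960).
Mode = β/(α+1) = 105.19960/12.80 = 8.2187.

8.2187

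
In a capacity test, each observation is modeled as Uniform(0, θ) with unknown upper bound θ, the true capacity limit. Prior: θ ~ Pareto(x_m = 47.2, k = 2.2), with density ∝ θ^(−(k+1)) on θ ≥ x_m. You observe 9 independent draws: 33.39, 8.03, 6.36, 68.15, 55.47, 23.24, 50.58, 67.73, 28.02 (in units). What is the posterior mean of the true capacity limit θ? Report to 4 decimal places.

74.8314

A Pareto(scale x_m, shape k) prior on the upper bound θ of Uniform(0, θ) is conjugate: posterior is Pareto(max(x_m, max xᵢ), k + n).
Sample maximum = 68.15; prior scale x_m = 47.2 → posterior scale = max = 68.15.
Posterior shape = 2.2 + 9 = 11.2.
E[θ|data] = k·x_m/(k−1) = 11.2·68.15/10.2 = 74.8314.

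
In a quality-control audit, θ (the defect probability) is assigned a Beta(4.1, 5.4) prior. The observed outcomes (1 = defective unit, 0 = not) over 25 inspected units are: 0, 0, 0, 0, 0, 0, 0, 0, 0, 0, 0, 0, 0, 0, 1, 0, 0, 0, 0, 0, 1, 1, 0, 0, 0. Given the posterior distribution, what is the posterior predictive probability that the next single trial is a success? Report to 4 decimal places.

0.2058

The Beta prior is conjugate to a Binomial/Bernoulli likelihood; the update adds successes to α and failures to β.
Posterior: Beta(α+k, β+n−k) = Beta(4.1+3, 5.4+22) = Beta(7.1, 27.4).
For a single future Bernoulli trial, P(success | data) = α/(α+β) = 0.2058.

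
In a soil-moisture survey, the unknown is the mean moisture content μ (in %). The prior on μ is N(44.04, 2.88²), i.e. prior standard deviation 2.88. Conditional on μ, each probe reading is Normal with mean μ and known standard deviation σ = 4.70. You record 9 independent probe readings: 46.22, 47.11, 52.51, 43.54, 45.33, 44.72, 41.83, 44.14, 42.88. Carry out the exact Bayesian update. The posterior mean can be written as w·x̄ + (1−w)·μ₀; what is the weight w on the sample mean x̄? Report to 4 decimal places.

For Normal data with known variance σ², a Normal(μ₀, σ₀²) prior on μ is conjugate. Posterior precision = 1/σ₀² + n/σ²; posterior mean is the precision-weighted average of μ₀ and x̄.
σ₀² = 2.88² = 8.2944, σ² = 4.70² = 22.09. Prior precision 1/σ₀² = 1/8.2944; data precision n/σ² = 9/22.09.
w = (n/σ²)/(1/σ₀² + n/σ²) = n·σ₀²/(σ² + n·σ₀²) = 9·8.2944/(22.09 + 9·8.2944) = 74.6496/96.7396 = 0.7717.

0.7717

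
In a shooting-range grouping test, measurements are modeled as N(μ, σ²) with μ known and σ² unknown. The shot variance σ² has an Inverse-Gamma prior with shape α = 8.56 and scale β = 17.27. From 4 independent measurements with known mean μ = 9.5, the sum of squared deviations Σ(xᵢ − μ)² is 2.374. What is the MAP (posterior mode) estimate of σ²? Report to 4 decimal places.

1.5966

With known mean μ and an Inverse-Gamma(α, β) prior on σ², the Normal likelihood is conjugate: posterior is Inv-Gamma(α + n/2, β + Σ(xᵢ−μ)²/2).
Posterior: Inv-Gamma(8.56 + 4/2, 17.27 + 2.374/2) = Inv-Gamma(10.56, 18.4570).
Mode = β/(α+1) = 18.4570/11.56 = 1.5966.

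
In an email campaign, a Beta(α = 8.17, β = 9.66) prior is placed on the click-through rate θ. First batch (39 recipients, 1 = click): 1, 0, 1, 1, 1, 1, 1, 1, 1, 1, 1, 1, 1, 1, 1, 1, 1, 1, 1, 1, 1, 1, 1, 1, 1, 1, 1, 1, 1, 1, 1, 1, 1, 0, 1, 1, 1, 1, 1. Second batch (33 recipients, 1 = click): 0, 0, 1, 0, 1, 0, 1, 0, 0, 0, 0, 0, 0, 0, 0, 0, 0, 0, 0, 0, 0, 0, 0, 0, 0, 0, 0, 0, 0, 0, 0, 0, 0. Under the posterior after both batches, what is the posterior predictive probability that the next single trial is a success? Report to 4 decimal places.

The Beta prior is conjugate to a Binomial/Bernoulli likelihood; the update adds successes to α and failures to β.
After batch 1: Beta(8.17+37, 9.66+2) = Beta(45.17, 11.66).
After batch 2: Beta(45.17+3, 11.66+30) = Beta(48.17, 41.66).
For a single future Bernoulli trial, P(success | data) = α/(α+β) = 0.5362.

0.5362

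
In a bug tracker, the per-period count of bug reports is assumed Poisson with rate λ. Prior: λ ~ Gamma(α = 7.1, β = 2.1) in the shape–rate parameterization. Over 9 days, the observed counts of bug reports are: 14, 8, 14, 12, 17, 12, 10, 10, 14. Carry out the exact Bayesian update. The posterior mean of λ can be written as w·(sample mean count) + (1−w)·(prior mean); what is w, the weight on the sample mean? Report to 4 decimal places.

With a Gamma(shape α, rate β) prior, the Poisson likelihood is conjugate: the posterior is Gamma(α + ΣXᵢ, β + n).
Posterior mean = (α₀+S)/(β₀+n) = [n/(β₀+n)]·(S/n) + [β₀/(β₀+n)]·(α₀/β₀), so only n and β₀ enter the weight.
Weight on data w = n/(β₀+n) = 9/(2.1+9) = 9/11.1 = 0.8108.

0.8108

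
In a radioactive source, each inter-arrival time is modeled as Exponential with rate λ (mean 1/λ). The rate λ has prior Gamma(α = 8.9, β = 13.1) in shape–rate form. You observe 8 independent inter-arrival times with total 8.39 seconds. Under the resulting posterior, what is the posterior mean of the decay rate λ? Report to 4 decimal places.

With a Gamma(shape α, rate β) prior on the exponential rate λ, the posterior after n observations with total T = Σxᵢ is Gamma(α+n, β+T).
Posterior: Gamma(8.9+8, 13.1+8.39) = Gamma(16.9, 21.49).
Posterior mean of λ = α/β = 16.9/21.49 = 0.7864.

0.7864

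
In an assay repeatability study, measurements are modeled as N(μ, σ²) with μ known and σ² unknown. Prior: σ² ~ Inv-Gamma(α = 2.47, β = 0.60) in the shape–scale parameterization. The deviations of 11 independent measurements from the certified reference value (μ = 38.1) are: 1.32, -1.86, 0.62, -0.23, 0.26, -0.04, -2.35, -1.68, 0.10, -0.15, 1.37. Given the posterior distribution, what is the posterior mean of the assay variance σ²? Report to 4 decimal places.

With known mean μ and an Inverse-Gamma(α, β) prior on σ², the Normal likelihood is conjugate: posterior is Inv-Gamma(α + n/2, β + Σ(xᵢ−μ)²/2).
Σ(xᵢ−μ)² = (1.32)² + (-1.86)² + (0.62)² + (-0.23)² + (0.26)² + (-0.04)² + (-2.35)² + (-1.68)² + (0.10)² + (-0.15)² + (1.37)² = 15.9628.
Posterior: Inv-Gamma(2.47 + 11/2, 0.60 + 15.9628/2) = Inv-Gamma(7.97, 8.58140).
E[σ²|data] = β/(α−1) = 8.58140/6.97 = 1.2312.

1.2312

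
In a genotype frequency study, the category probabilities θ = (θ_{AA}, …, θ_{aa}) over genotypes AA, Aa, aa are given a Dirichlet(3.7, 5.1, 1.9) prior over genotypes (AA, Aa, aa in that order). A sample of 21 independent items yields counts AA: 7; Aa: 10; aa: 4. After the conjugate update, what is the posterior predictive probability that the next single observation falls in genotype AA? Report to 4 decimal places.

0.3375

The Dirichlet prior is conjugate to the Multinomial likelihood: each posterior αⱼ = prior αⱼ + observed count nⱼ.
Posterior concentration: (10.7, 15.1, 5.9), total = 31.7.
P(next = AA | data) = α_{AA}/Σα = 0.3375.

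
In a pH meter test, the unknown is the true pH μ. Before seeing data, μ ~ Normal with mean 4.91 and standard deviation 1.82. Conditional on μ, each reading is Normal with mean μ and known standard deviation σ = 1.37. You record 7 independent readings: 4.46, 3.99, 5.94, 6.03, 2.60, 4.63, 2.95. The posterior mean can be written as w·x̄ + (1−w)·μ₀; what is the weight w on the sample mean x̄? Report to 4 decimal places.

0.9251

For Normal data with known variance σ², a Normal(μ₀, σ₀²) prior on μ is conjugate. Posterior precision = 1/σ₀² + n/σ²; posterior mean is the precision-weighted average of μ₀ and x̄.
σ₀² = 1.82² = 3.3124, σ² = 1.37² = 1.8769. Prior precision 1/σ₀² = 1/3.3124; data precision n/σ² = 7/1.8769.
w = (n/σ²)/(1/σ₀² + n/σ²) = n·σ₀²/(σ² + n·σ₀²) = 7·3.3124/(1.8769 + 7·3.3124) = 23.1868/25.0637 = 0.9251.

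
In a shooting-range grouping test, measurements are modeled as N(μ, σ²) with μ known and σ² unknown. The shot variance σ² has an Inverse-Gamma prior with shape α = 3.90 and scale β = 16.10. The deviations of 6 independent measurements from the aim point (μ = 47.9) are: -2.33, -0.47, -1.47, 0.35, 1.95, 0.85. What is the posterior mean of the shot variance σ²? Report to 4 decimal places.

3.7846

With known mean μ and an Inverse-Gamma(α, β) prior on σ², the Normal likelihood is conjugate: posterior is Inv-Gamma(α + n/2, β + Σ(xᵢ−μ)²/2).
Σ(xᵢ−μ)² = (-2.33)² + (-0.47)² + (-1.47)² + (0.35)² + (1.95)² + (0.85)² = 12.4582.
Posterior: Inv-Gamma(3.90 + 6/2, 16.10 + 12.4582/2) = Inv-Gamma(6.90, 22.32910).
E[σ²|data] = β/(α−1) = 22.32910/5.90 = 3.7846.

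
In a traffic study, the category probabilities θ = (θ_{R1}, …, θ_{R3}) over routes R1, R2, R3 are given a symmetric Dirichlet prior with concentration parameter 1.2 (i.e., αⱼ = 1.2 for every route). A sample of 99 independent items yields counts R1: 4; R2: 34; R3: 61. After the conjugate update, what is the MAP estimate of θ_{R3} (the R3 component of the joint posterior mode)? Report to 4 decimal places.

0.6145

The Dirichlet prior is conjugate to the Multinomial likelihood: each posterior αⱼ = prior αⱼ + observed count nⱼ.
Posterior concentration: (5.2, 35.2, 62.2), total = 102.6.
Joint mode component: (α_{R3}−1)/(Σα−K) = 61.2/99.6 = 0.6145.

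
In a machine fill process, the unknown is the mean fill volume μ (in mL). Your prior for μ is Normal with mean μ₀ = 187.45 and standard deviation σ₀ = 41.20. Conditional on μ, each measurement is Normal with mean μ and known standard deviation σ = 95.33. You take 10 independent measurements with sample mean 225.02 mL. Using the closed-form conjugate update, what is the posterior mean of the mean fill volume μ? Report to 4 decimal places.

211.9195

For Normal data with known variance σ², a Normal(μ₀, σ₀²) prior on μ is conjugate. Posterior precision = 1/σ₀² + n/σ²; posterior mean is the precision-weighted average of μ₀ and x̄.
n·x̄ = 10·225.02 = 2250.2.
σ₀² = 41.20² = 1697.44, σ² = 95.33² = 9087.8089; σ² + n·σ₀² = 9087.8089 + 10·1697.44 = 26062.2089.
Posterior mean = (μ₀/σ₀² + n·x̄/σ²)/(1/σ₀² + n/σ²) = (σ²·μ₀ + σ₀²·n·x̄)/(σ² + n·σ₀²) = (9087.8089·187.45 + 1697.44·2250.2)/26062.2089 = 5523089.266305/26062.2089 = 211.9195.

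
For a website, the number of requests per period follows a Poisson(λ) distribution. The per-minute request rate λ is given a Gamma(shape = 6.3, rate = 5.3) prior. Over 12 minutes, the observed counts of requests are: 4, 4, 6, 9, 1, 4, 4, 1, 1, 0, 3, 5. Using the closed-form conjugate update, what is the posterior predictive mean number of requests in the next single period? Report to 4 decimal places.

2.7919

With a Gamma(shape α, rate β) prior, the Poisson likelihood is conjugate: the posterior is Gamma(α + ΣXᵢ, β + n).
Sum of counts S = 42 over n = 12 minutes.
Posterior: Gamma(α+S, β+n) = Gamma(6.3+42, 5.3+12) = Gamma(48.3, 17.3).
The predictive distribution for one future period is NegBinom with mean α/β = 2.7919.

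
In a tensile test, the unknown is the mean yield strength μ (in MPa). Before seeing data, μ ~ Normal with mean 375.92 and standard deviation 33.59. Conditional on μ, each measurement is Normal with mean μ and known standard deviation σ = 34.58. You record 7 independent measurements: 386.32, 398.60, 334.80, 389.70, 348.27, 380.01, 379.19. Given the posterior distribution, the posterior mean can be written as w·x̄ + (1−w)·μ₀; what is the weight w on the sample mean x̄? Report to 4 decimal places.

0.8685

For Normal data with known variance σ², a Normal(μ₀, σ₀²) prior on μ is conjugate. Posterior precision = 1/σ₀² + n/σ²; posterior mean is the precision-weighted average of μ₀ and x̄.
σ₀² = 33.59² = 1128.2881, σ² = 34.58² = 1195.7764. Prior precision 1/σ₀² = 1/1128.2881; data precision n/σ² = 7/1195.7764.
w = (n/σ²)/(1/σ₀² + n/σ²) = n·σ₀²/(σ² + n·σ₀²) = 7·1128.2881/(1195.7764 + 7·1128.2881) = 7898.0167/9093.7931 = 0.8685.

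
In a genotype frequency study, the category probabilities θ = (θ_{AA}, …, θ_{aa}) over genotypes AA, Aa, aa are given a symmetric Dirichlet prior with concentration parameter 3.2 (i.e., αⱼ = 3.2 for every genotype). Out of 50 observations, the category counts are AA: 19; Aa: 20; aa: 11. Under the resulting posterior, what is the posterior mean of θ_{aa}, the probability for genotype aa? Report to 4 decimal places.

0.2383

The Dirichlet prior is conjugate to the Multinomial likelihood: each posterior αⱼ = prior αⱼ + observed count nⱼ.
Posterior concentration: (22.2, 23.2, 14.2), total = 59.6.
E[θ_{aa}|data] = α_{aa}/Σα = 14.2/59.6 = 0.2383.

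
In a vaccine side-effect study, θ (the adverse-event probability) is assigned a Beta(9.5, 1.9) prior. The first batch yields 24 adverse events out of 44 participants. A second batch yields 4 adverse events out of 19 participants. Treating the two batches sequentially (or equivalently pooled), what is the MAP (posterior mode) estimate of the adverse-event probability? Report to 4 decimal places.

0.5041

The Beta prior is conjugate to a Binomial/Bernoulli likelihood; the update adds successes to α and failures to β.
After batch 1: Beta(9.5+24, 1.9+20) = Beta(33.5, 21.9).
After batch 2: Beta(33.5+4, 21.9+15) = Beta(37.5, 36.9).
Mode of Beta(a,b) for a,b>1 is (a−1)/(a+b−2) = 36.5/72.4 = 0.5041.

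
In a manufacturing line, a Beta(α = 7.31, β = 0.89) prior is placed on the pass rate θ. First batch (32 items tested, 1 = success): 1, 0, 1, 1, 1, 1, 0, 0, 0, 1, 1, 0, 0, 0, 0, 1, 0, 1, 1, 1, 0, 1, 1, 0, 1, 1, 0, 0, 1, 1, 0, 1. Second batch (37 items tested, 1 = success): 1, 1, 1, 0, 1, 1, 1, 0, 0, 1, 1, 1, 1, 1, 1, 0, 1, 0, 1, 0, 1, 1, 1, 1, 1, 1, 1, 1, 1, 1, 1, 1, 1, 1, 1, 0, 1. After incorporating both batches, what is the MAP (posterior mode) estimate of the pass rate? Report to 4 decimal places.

0.7222

The Beta prior is conjugate to a Binomial/Bernoulli likelihood; the update adds successes to α and failures to β.
After batch 1: Beta(7.31+18, 0.89+14) = Beta(25.31, 14.89).
After batch 2: Beta(25.31+30, 14.89+7) = Beta(55.31, 21.89).
Mode of Beta(a,b) for a,b>1 is (a−1)/(a+b−2) = 54.31/75.20 = 0.7222.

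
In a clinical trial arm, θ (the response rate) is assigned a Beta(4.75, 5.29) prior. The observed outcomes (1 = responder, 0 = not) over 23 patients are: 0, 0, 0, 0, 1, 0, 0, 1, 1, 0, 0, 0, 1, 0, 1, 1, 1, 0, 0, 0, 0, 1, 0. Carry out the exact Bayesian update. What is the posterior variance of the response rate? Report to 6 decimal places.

The Beta prior is conjugate to a Binomial/Bernoulli likelihood; the update adds successes to α and failures to β.
Posterior: Beta(α+k, β+n−k) = Beta(4.75+8, 5.29+15) = Beta(12.75, 20.29).
Var = αβ/((α+β)²(α+β+1)) = 12.75·20.29/(33.04²·34.04) = 0.006962.

0.006962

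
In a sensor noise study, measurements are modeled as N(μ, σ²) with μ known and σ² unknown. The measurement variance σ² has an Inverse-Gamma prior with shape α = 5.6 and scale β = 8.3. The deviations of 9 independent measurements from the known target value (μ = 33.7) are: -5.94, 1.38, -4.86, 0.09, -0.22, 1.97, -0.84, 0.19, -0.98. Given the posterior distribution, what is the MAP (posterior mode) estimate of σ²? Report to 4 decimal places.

With known mean μ and an Inverse-Gamma(α, β) prior on σ², the Normal likelihood is conjugate: posterior is Inv-Gamma(α + n/2, β + Σ(xᵢ−μ)²/2).
Σ(xᵢ−μ)² = (-5.94)² + (1.38)² + (-4.86)² + (0.09)² + (-0.22)² + (1.97)² + (-0.84)² + (0.19)² + (-0.98)² = 66.4471.
Posterior: Inv-Gamma(5.6 + 9/2, 8.3 + 66.4471/2) = Inv-Gamma(10.10, 41.52355).
Mode = β/(α+1) = 41.52355/11.10 = 3.7409.

3.7409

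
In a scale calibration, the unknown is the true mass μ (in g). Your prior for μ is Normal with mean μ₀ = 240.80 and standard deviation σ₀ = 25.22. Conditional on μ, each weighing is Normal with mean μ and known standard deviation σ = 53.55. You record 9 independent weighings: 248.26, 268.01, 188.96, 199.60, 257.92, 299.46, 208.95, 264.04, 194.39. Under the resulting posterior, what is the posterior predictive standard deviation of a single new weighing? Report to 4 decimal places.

For Normal data with known variance σ², a Normal(μ₀, σ₀²) prior on μ is conjugate. Posterior precision = 1/σ₀² + n/σ²; posterior mean is the precision-weighted average of μ₀ and x̄.
σ₀² = 25.22² = 636.0484, σ² = 53.55² = 2867.6025; σ² + n·σ₀² = 2867.6025 + 9·636.0484 = 8592.0381.
Posterior precision = 1/σ₀² + n/σ² = 1/636.0484 + 9/2867.6025 = (σ² + n·σ₀²)/(σ₀²σ²) = 8592.0381/(636.0484·2867.6025); posterior variance σₙ² = σ₀²σ²/(σ² + n·σ₀²) = 636.0484·2867.6025/8592.0381 = 212.281878.
Predictive variance for one new observation = σₙ² + σ² = 636.0484·2867.6025/8592.0381 + 2867.6025 = σ²·(σ₀² + 8592.0381)/8592.0381 = 2867.6025·9228.0865/8592.0381 = 3079.884378; SD = √(2867.6025·9228.0865/8592.0381) = 55.4967.

55.4967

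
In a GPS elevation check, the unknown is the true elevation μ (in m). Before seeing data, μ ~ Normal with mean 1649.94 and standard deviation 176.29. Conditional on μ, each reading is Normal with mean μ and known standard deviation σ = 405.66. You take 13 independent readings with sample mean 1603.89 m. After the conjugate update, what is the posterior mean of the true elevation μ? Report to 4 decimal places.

1617.2180

For Normal data with known variance σ², a Normal(μ₀, σ₀²) prior on μ is conjugate. Posterior precision = 1/σ₀² + n/σ²; posterior mean is the precision-weighted average of μ₀ and x̄.
n·x̄ = 13·1603.89 = 20850.57.
σ₀² = 176.29² = 31078.1641, σ² = 405.66² = 164560.0356; σ² + n·σ₀² = 164560.0356 + 13·31078.1641 = 568576.1689.
Posterior mean = (μ₀/σ₀² + n·x̄/σ²)/(1/σ₀² + n/σ²) = (σ²·μ₀ + σ₀²·n·x̄)/(σ² + n·σ₀²) = (164560.0356·1649.94 + 31078.1641·20850.57)/568576.1689 = 919511621.176401/568576.1689 = 1617.2180.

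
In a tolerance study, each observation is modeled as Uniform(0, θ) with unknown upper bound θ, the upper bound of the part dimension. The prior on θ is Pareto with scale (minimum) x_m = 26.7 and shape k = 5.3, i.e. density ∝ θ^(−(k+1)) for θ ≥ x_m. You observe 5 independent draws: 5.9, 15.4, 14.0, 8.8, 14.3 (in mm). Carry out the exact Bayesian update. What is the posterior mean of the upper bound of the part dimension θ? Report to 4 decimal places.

A Pareto(scale x_m, shape k) prior on the upper bound θ of Uniform(0, θ) is conjugate: posterior is Pareto(max(x_m, max xᵢ), k + n).
Sample maximum = 15.4; prior scale x_m = 26.7 → posterior scale = max = 26.7.
Posterior shape = 5.3 + 5 = 10.3.
E[θ|data] = k·x_m/(k−1) = 10.3·26.7/9.3 = 29.5710.

29.5710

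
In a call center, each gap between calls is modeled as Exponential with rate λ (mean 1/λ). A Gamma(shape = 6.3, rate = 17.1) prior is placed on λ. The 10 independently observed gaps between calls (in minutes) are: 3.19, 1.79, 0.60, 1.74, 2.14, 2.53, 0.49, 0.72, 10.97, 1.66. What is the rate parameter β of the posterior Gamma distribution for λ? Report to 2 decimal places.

42.93

With a Gamma(shape α, rate β) prior on the exponential rate λ, the posterior after n observations with total T = Σxᵢ is Gamma(α+n, β+T).
Sum of observations T = 25.83 minutes; n = 10.
Posterior: Gamma(6.3+10, 17.1+25.83) = Gamma(16.3, 42.93).
Posterior β = 42.93.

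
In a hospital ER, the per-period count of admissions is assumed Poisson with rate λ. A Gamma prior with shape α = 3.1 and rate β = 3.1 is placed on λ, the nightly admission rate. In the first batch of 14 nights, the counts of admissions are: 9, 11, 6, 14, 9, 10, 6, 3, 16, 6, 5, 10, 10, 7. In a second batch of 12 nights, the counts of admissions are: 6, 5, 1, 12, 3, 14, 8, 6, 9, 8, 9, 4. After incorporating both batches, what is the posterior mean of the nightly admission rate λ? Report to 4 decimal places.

With a Gamma(shape α, rate β) prior, the Poisson likelihood is conjugate: the posterior is Gamma(α + ΣXᵢ, β + n).
Batch 1: sum of counts S = 122 over n = 14 nights.
After batch 1: Gamma(α+S, β+n) = Gamma(3.1+122, 3.1+14) = Gamma(125.1, 17.1).
Batch 2: sum of counts S = 85 over n = 12 nights.
After batch 2: Gamma(α+S, β+n) = Gamma(125.1+85, 17.1+12) = Gamma(210.1, 29.1).
Posterior mean = α/β = 210.1/29.1 = 7.2199.

7.2199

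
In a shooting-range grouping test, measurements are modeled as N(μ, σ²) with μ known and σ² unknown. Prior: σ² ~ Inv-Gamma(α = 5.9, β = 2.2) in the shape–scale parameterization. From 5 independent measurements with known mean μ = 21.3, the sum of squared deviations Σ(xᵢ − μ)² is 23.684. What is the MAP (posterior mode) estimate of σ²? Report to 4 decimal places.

1.4938

With known mean μ and an Inverse-Gamma(α, β) prior on σ², the Normal likelihood is conjugate: posterior is Inv-Gamma(α + n/2, β + Σ(xᵢ−μ)²/2).
Posterior: Inv-Gamma(5.9 + 5/2, 2.2 + 23.684/2) = Inv-Gamma(8.40, 14.0420).
Mode = β/(α+1) = 14.0420/9.40 = 1.4938.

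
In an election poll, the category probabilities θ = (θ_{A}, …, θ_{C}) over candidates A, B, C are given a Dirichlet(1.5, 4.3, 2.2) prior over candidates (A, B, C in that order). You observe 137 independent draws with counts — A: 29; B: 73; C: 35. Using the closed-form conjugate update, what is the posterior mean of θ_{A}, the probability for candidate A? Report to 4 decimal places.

0.2103

The Dirichlet prior is conjugate to the Multinomial likelihood: each posterior αⱼ = prior αⱼ + observed count nⱼ.
Posterior concentration: (30.5, 77.3, 37.2), total = 145.0.
E[θ_{A}|data] = α_{A}/Σα = 30.5/145.0 = 0.2103.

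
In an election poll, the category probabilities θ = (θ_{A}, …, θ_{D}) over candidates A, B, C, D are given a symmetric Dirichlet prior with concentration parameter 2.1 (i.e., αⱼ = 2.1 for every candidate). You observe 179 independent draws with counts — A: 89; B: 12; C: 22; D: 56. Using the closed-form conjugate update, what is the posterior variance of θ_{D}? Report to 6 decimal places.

The Dirichlet prior is conjugate to the Multinomial likelihood: each posterior αⱼ = prior αⱼ + observed count nⱼ.
Posterior concentration: (91.1, 14.1, 24.1, 58.1), total = 187.4.
Var[θ_j] = α_j(Σα−α_j)/((Σα)²(Σα+1)) = 58.1·129.3/(187.4²·188.4) = 0.001135.

0.001135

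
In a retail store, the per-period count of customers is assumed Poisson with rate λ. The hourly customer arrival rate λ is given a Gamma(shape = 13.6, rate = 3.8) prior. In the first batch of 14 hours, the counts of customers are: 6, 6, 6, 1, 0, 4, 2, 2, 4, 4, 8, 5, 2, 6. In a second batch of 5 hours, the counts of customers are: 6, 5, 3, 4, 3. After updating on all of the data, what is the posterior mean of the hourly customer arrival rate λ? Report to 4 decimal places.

With a Gamma(shape α, rate β) prior, the Poisson likelihood is conjugate: the posterior is Gamma(α + ΣXᵢ, β + n).
Batch 1: sum of counts S = 56 over n = 14 hours.
After batch 1: Gamma(α+S, β+n) = Gamma(13.6+56, 3.8+14) = Gamma(69.6, 17.8).
Batch 2: sum of counts S = 21 over n = 5 hours.
After batch 2: Gamma(α+S, β+n) = Gamma(69.6+21, 17.8+5) = Gamma(90.6, 22.8).
Posterior mean = α/β = 90.6/22.8 = 3.9737.

3.9737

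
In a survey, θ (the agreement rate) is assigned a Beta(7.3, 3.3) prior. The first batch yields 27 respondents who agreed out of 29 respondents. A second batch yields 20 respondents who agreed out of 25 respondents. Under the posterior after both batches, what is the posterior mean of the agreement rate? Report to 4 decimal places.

The Beta prior is conjugate to a Binomial/Bernoulli likelihood; the update adds successes to α and failures to β.
After batch 1: Beta(7.3+27, 3.3+2) = Beta(34.3, 5.3).
After batch 2: Beta(34.3+20, 5.3+5) = Beta(54.3, 10.3).
Posterior mean = α/(α+β) = 54.3/64.6 = 0.8406.

0.8406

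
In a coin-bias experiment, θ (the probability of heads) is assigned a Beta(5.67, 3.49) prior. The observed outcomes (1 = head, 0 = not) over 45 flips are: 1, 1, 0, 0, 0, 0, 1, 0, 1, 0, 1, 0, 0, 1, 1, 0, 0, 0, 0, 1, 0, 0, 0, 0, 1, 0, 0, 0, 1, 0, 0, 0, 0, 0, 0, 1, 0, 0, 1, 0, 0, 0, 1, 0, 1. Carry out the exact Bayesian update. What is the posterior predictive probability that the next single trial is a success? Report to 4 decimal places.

The Beta prior is conjugate to a Binomial/Bernoulli likelihood; the update adds successes to α and failures to β.
Posterior: Beta(α+k, β+n−k) = Beta(5.67+14, 3.49+31) = Beta(19.67, 34.49).
For a single future Bernoulli trial, P(success | data) = α/(α+β) = 0.3632.

0.3632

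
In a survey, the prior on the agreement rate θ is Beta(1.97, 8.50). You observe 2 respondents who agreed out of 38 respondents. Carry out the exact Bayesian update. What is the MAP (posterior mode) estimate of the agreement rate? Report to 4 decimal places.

The Beta prior is conjugate to a Binomial/Bernoulli likelihood; the update adds successes to α and failures to β.
Posterior: Beta(α+k, β+n−k) = Beta(1.97+2, 8.50+36) = Beta(3.97, 44.50).
Mode of Beta(a,b) for a,b>1 is (a−1)/(a+b−2) = 2.97/46.47 = 0.0639.

0.0639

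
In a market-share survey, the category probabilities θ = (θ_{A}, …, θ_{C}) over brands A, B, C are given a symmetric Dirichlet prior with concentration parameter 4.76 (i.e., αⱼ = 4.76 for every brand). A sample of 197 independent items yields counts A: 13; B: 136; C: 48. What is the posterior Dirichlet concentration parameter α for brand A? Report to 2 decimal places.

The Dirichlet prior is conjugate to the Multinomial likelihood: each posterior αⱼ = prior αⱼ + observed count nⱼ.
Posterior concentration: (17.76, 140.76, 52.76), total = 211.28.
α_{A} = 4.76 + 13 = 17.76.

17.76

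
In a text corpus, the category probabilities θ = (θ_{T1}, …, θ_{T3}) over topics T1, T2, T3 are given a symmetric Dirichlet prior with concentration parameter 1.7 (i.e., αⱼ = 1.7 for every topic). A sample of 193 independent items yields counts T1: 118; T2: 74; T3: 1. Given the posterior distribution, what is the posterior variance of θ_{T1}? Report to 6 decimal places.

0.001201

The Dirichlet prior is conjugate to the Multinomial likelihood: each posterior αⱼ = prior αⱼ + observed count nⱼ.
Posterior concentration: (119.7, 75.7, 2.7), total = 198.1.
Var[θ_j] = α_j(Σα−α_j)/((Σα)²(Σα+1)) = 119.7·78.4/(198.1²·199.1) = 0.001201.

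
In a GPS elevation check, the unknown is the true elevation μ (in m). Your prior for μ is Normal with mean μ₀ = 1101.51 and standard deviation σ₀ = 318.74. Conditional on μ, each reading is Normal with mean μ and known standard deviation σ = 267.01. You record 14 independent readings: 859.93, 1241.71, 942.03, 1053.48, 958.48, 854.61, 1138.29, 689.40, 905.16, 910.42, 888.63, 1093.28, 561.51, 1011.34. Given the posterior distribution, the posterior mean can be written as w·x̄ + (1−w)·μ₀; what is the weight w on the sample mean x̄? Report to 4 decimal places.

For Normal data with known variance σ², a Normal(μ₀, σ₀²) prior on μ is conjugate. Posterior precision = 1/σ₀² + n/σ²; posterior mean is the precision-weighted average of μ₀ and x̄.
σ₀² = 318.74² = 101595.1876, σ² = 267.01² = 71294.3401. Prior precision 1/σ₀² = 1/101595.1876; data precision n/σ² = 14/71294.3401.
w = (n/σ²)/(1/σ₀² + n/σ²) = n·σ₀²/(σ² + n·σ₀²) = 14·101595.1876/(71294.3401 + 14·101595.1876) = 1422332.6264/1493626.9665 = 0.9523.

0.9523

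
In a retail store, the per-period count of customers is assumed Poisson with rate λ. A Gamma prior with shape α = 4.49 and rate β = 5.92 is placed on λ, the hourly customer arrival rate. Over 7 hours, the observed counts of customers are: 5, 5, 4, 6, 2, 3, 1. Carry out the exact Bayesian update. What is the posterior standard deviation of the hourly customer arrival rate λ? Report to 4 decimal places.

0.4274

With a Gamma(shape α, rate β) prior, the Poisson likelihood is conjugate: the posterior is Gamma(α + ΣXᵢ, β + n).
Sum of counts S = 26 over n = 7 hours.
Posterior: Gamma(α+S, β+n) = Gamma(4.49+26, 5.92+7) = Gamma(30.49, 12.92).
SD = √α/β = √30.49/12.92 = 0.4274.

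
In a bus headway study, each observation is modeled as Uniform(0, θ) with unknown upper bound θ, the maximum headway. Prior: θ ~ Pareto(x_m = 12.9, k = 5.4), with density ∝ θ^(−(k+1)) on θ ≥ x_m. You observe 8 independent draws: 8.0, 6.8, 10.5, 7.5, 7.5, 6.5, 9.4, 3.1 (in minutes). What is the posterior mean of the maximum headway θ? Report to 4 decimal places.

A Pareto(scale x_m, shape k) prior on the upper bound θ of Uniform(0, θ) is conjugate: posterior is Pareto(max(x_m, max xᵢ), k + n).
Sample maximum = 10.5; prior scale x_m = 12.9 → posterior scale = max = 12.9.
Posterior shape = 5.4 + 8 = 13.4.
E[θ|data] = k·x_m/(k−1) = 13.4·12.9/12.4 = 13.9403.

13.9403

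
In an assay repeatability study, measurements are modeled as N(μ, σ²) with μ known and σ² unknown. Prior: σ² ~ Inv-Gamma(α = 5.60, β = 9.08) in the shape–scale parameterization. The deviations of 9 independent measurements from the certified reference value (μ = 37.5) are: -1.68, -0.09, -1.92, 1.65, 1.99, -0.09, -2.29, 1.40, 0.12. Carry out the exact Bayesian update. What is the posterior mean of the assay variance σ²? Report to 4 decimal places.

2.1201

With known mean μ and an Inverse-Gamma(α, β) prior on σ², the Normal likelihood is conjugate: posterior is Inv-Gamma(α + n/2, β + Σ(xᵢ−μ)²/2).
Σ(xᵢ−μ)² = (-1.68)² + (-0.09)² + (-1.92)² + (1.65)² + (1.99)² + (-0.09)² + (-2.29)² + (1.40)² + (0.12)² = 20.4261.
Posterior: Inv-Gamma(5.60 + 9/2, 9.08 + 20.4261/2) = Inv-Gamma(10.10, 19.29305).
E[σ²|data] = β/(α−1) = 19.29305/9.10 = 2.1201.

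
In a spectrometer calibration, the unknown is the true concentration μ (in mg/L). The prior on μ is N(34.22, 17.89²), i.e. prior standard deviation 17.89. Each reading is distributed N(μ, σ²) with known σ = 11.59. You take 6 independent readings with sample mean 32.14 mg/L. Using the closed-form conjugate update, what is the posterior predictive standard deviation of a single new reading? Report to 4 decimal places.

For Normal data with known variance σ², a Normal(μ₀, σ₀²) prior on μ is conjugate. Posterior precision = 1/σ₀² + n/σ²; posterior mean is the precision-weighted average of μ₀ and x̄.
σ₀² = 17.89² = 320.0521, σ² = 11.59² = 134.3281; σ² + n·σ₀² = 134.3281 + 6·320.0521 = 2054.6407.
Posterior precision = 1/σ₀² + n/σ² = 1/320.0521 + 6/134.3281 = (σ² + n·σ₀²)/(σ₀²σ²) = 2054.6407/(320.0521·134.3281); posterior variance σₙ² = σ₀²σ²/(σ² + n·σ₀²) = 320.0521·134.3281/2054.6407 = 20.924335.
Predictive variance for one new observation = σₙ² + σ² = 320.0521·134.3281/2054.6407 + 134.3281 = σ²·(σ₀² + 2054.6407)/2054.6407 = 134.3281·2374.6928/2054.6407 = 155.252435; SD = √(134.3281·2374.6928/2054.6407) = 12.4600.

12.4600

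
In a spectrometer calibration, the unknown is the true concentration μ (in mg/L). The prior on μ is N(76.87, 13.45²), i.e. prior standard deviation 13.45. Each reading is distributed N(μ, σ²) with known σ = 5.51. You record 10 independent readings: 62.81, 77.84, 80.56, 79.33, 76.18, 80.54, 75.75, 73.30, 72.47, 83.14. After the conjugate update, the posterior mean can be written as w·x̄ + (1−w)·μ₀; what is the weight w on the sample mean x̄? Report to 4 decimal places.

For Normal data with known variance σ², a Normal(μ₀, σ₀²) prior on μ is conjugate. Posterior precision = 1/σ₀² + n/σ²; posterior mean is the precision-weighted average of μ₀ and x̄.
σ₀² = 13.45² = 180.9025, σ² = 5.51² = 30.3601. Prior precision 1/σ₀² = 1/180.9025; data precision n/σ² = 10/30.3601.
w = (n/σ²)/(1/σ₀² + n/σ²) = n·σ₀²/(σ² + n·σ₀²) = 10·180.9025/(30.3601 + 10·180.9025) = 1809.025/1839.3851 = 0.9835.

0.9835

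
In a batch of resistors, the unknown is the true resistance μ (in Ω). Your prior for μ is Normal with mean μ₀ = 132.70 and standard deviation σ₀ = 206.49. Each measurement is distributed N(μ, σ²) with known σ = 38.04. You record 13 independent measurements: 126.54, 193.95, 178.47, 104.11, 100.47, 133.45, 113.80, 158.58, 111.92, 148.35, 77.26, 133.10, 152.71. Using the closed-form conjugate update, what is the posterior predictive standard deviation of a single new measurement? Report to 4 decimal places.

39.4723

For Normal data with known variance σ², a Normal(μ₀, σ₀²) prior on μ is conjugate. Posterior precision = 1/σ₀² + n/σ²; posterior mean is the precision-weighted average of μ₀ and x̄.
σ₀² = 206.49² = 42638.1201, σ² = 38.04² = 1447.0416; σ² + n·σ₀² = 1447.0416 + 13·42638.1201 = 555742.6029.
Posterior precision = 1/σ₀² + n/σ² = 1/42638.1201 + 13/1447.0416 = (σ² + n·σ₀²)/(σ₀²σ²) = 555742.6029/(42638.1201·1447.0416); posterior variance σₙ² = σ₀²σ²/(σ² + n·σ₀²) = 42638.1201·1447.0416/555742.6029 = 111.021061.
Predictive variance for one new observation = σₙ² + σ² = 42638.1201·1447.0416/555742.6029 + 1447.0416 = σ²·(σ₀² + 555742.6029)/555742.6029 = 1447.0416·598380.723/555742.6029 = 1558.062661; SD = √(1447.0416·598380.723/555742.6029) = 39.4723.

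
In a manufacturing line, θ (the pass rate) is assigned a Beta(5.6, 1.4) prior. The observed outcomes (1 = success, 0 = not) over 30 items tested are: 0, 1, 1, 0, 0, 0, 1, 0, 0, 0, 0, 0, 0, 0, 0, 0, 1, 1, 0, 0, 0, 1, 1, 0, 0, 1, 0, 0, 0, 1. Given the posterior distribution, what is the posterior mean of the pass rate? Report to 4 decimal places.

The Beta prior is conjugate to a Binomial/Bernoulli likelihood; the update adds successes to α and failures to β.
Posterior: Beta(α+k, β+n−k) = Beta(5.6+9, 1.4+21) = Beta(14.6, 22.4).
Posterior mean = α/(α+β) = 14.6/37.0 = 0.3946.

0.3946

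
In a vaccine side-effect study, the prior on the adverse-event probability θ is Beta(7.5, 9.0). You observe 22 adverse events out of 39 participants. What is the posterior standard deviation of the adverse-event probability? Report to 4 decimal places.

0.0664

The Beta prior is conjugate to a Binomial/Bernoulli likelihood; the update adds successes to α and failures to β.
Posterior: Beta(α+k, β+n−k) = Beta(7.5+22, 9.0+17) = Beta(29.5, 26.0).
Var = αβ/((α+β)²(α+β+1)) = 29.5·26.0/(55.5²·56.5) = 0.00440718; SD = √0.00440718 = 0.0664.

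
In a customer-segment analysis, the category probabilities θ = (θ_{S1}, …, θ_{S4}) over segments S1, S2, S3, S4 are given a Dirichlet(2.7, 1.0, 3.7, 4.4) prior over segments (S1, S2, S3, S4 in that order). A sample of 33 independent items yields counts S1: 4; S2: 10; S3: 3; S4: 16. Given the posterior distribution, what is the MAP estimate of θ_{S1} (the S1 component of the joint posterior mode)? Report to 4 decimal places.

0.1397

The Dirichlet prior is conjugate to the Multinomial likelihood: each posterior αⱼ = prior αⱼ + observed count nⱼ.
Posterior concentration: (6.7, 11.0, 6.7, 20.4), total = 44.8.
Joint mode component: (α_{S1}−1)/(Σα−K) = 5.7/40.8 = 0.1397.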